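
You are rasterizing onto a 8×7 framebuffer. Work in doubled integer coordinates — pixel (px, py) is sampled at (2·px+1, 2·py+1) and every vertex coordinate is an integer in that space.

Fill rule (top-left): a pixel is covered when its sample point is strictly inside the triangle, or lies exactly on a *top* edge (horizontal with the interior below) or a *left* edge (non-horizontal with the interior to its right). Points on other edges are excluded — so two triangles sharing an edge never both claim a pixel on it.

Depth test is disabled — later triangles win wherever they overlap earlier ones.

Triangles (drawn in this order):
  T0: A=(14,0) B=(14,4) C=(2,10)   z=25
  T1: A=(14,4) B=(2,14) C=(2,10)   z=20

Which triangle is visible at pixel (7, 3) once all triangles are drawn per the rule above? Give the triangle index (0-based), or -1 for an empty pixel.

T0:
  2·area = 48
  edge (14, 0)→(14, 4): d=(0,4) right/bottom  bias=-1
  edge (14, 4)→(2, 10): d=(-12,6) right/bottom  bias=-1
  edge (2, 10)→(14, 0): d=(12,-10) top-left  bias=+0
    (6,0)@(13, 1): e=[4,42,2] → #
    (7,0)@(15, 1): e=[-4,30,22] → ·
    (5,1)@(11, 3): e=[12,30,6] → #
    (7,1)@(15, 3): e=[-4,6,46] → ·
    (4,2)@(9, 5): e=[20,18,10] → #
    (6,2)@(13, 5): e=[4,-6,50] → ·
    (3,3)@(7, 7): e=[28,6,14] → #
    (4,3)@(9, 7): e=[20,-6,34] → ·
    (5,3)@(11, 7): e=[12,-18,54] → ·
    (3,4)@(7, 9): e=[28,-18,38] → ·
  covered (6 px):
    · · · · · · # ·
    · · · · · # # ·
    · · · · # # · ·
    · · · # · · · ·
    · · · · · · · ·
    · · · · · · · ·
    · · · · · · · ·
T1:
  2·area = 48
  edge (14, 4)→(2, 14): d=(-12,10) right/bottom  bias=-1
  edge (2, 14)→(2, 10): d=(0,-4) top-left  bias=+0
  edge (2, 10)→(14, 4): d=(12,-6) top-left  bias=+0
    (4,3)@(9, 7): e=[14,28,6] → #
    (5,3)@(11, 7): e=[-6,36,18] → ·
    (2,4)@(5, 9): e=[30,12,6] → #
    (3,4)@(7, 9): e=[10,20,18] → #
    (4,4)@(9, 9): e=[-10,28,30] → ·
    (1,5)@(3, 11): e=[26,4,18] → #
    (3,5)@(7, 11): e=[-14,20,42] → ·
    (1,6)@(3, 13): e=[2,4,42] → #
    (2,6)@(5, 13): e=[-18,12,54] → ·
  covered (6 px):
    · · · · · · · ·
    · · · · · · · ·
    · · · · · · · ·
    · · · · # · · ·
    · · # # · · · ·
    · # # · · · · ·
    · # · · · · · ·

Z-buffer (winner per pixel, '.' = empty):
  . . . . . . 0 .
  . . . . . 0 0 .
  . . . . 0 0 . .
  . . . 0 1 . . .
  . . 1 1 . . . .
  . 1 1 . . . . .
  . 1 . . . . . .

Result: -1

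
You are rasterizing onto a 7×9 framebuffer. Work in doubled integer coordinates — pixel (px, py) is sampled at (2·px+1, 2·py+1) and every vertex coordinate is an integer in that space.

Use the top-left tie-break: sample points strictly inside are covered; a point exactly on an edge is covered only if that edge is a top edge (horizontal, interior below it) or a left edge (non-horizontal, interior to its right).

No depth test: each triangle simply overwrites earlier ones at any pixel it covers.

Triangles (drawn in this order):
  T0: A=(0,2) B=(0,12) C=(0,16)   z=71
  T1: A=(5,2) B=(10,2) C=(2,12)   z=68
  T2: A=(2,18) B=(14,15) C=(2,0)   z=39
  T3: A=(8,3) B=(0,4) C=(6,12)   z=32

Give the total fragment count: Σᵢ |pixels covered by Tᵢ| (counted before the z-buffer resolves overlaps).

T0:
  degenerate (2·area = 0) — covers nothing
T1:
  2·area = 50
  edge (5, 2)→(10, 2): d=(5,0) top-left  bias=+0
  edge (10, 2)→(2, 12): d=(-8,10) right/bottom  bias=-1
  edge (2, 12)→(5, 2): d=(3,-10) top-left  bias=+0
    (2,1)@(5, 3): e=[5,42,3] → X
    (3,1)@(7, 3): e=[5,22,23] → X
    (4,1)@(9, 3): e=[5,2,43] → X
    (5,1)@(11, 3): e=[5,-18,63] → .
    (2,2)@(5, 5): e=[15,26,9] → X
    (4,2)@(9, 5): e=[15,-14,49] → .
    (2,3)@(5, 7): e=[25,10,15] → X
    (3,3)@(7, 7): e=[25,-10,35] → .
    (1,4)@(3, 9): e=[35,14,1] → X
    (2,4)@(5, 9): e=[35,-6,21] → .
    (1,5)@(3, 11): e=[45,-2,7] → .
  covered (7 px):
    . . . . . . .
    . . X X X . .
    . . X X . . .
    . . X . . . .
    . X . . . . .
    . . . . . . .
    . . . . . . .
    . . . . . . .
    . . . . . . .
T2:
  2·area = 216  (B↔C swapped to make it positive)
  edge (2, 18)→(2, 0): d=(0,-18) top-left  bias=+0
  edge (2, 0)→(14, 15): d=(12,15) right/bottom  bias=-1
  edge (14, 15)→(2, 18): d=(-12,3) right/bottom  bias=-1
    (1,1)@(3, 3): e=[18,21,177] → X
    (2,1)@(5, 3): e=[54,-9,171] → .
    (1,2)@(3, 5): e=[18,45,153] → X
    (2,2)@(5, 5): e=[54,15,147] → X
    (3,2)@(7, 5): e=[90,-15,141] → .
    (1,3)@(3, 7): e=[18,69,129] → X
    (3,3)@(7, 7): e=[90,9,117] → X
    (4,3)@(9, 7): e=[126,-21,111] → .
    (1,4)@(3, 9): e=[18,93,105] → X
    (4,4)@(9, 9): e=[126,3,87] → X
    (5,4)@(11, 9): e=[162,-27,81] → .
    (1,5)@(3, 11): e=[18,117,81] → X
  covered (27 px):
    . . . . . . .
    . X . . . . .
    . X X . . . .
    . X X X . . .
    . X X X X . .
    . X X X X . .
    . X X X X X .
    . X X X X X X
    . X X . . . .
T3:
  2·area = 70  (B↔C swapped to make it positive)
  edge (8, 3)→(6, 12): d=(-2,9) right/bottom  bias=-1
  edge (6, 12)→(0, 4): d=(-6,-8) top-left  bias=+0
  edge (0, 4)→(8, 3): d=(8,-1) top-left  bias=+0
    (0,2)@(1, 5): e=[59,2,9] → X
    (1,2)@(3, 5): e=[41,18,11] → X
    (2,2)@(5, 5): e=[23,34,13] → X
    (3,2)@(7, 5): e=[5,50,15] → X
    (4,2)@(9, 5): e=[-13,66,17] → .
    (0,3)@(1, 7): e=[55,-10,25] → .
    (1,3)@(3, 7): e=[37,6,27] → X
    (4,3)@(9, 7): e=[-17,54,33] → .
    (1,4)@(3, 9): e=[33,-6,43] → .
    (2,4)@(5, 9): e=[15,10,45] → X
    (3,4)@(7, 9): e=[-3,26,47] → .
    (2,5)@(5, 11): e=[11,-2,61] → .
  covered (8 px):
    . . . . . . .
    . . . . . . .
    X X X X . . .
    . X X X . . .
    . . X . . . .
    . . . . . . .
    . . . . . . .
    . . . . . . .
    . . . . . . .

Answer: 42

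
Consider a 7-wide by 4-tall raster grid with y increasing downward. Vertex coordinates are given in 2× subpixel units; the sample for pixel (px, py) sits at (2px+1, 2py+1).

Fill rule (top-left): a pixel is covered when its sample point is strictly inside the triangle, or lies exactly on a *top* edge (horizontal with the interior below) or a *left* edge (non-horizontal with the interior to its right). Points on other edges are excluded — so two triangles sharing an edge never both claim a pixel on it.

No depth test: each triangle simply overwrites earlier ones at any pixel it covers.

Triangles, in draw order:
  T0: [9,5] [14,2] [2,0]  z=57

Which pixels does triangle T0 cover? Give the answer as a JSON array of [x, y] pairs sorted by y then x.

T0:
  2·area = 46  (B↔C swapped to make it positive)
  edge (9, 5)→(2, 0): d=(-7,-5) top-left  bias=+0
  edge (2, 0)→(14, 2): d=(12,2) right/bottom  bias=-1
  edge (14, 2)→(9, 5): d=(-5,3) right/bottom  bias=-1
    (2,0)@(5, 1): e=[8,6,32] → █
    (3,0)@(7, 1): e=[18,2,26] → █
    (4,0)@(9, 1): e=[28,-2,20] → ·
    (2,1)@(5, 3): e=[-6,30,22] → ·
    (3,1)@(7, 3): e=[4,26,16] → █
    (4,1)@(9, 3): e=[14,22,10] → █
    (5,1)@(11, 3): e=[24,18,4] → █
    (6,1)@(13, 3): e=[34,14,-2] → ·
    (3,2)@(7, 5): e=[-10,50,6] → ·
    (4,2)@(9, 5): e=[0,46,0] → ·  [on edge]
    (5,2)@(11, 5): e=[10,42,-6] → ·
  covered (5 px):
    · · █ █ · · ·
    · · · █ █ █ ·
    · · · · · · ·
    · · · · · · ·

Final: [[2,0],[3,0],[3,1],[4,1],[5,1]]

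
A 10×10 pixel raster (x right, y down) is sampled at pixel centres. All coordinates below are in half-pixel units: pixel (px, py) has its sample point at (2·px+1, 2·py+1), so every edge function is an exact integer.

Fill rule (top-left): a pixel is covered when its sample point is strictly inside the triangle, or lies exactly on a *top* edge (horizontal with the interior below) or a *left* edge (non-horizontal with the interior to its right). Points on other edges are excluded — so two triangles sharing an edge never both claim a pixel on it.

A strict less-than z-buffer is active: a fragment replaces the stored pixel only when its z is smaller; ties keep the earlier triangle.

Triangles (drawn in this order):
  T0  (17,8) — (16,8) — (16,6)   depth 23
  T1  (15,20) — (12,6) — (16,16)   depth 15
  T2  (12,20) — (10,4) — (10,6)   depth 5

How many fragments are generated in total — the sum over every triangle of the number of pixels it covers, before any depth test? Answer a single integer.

T0:
  2·area = 2
  edge (17, 8)→(16, 8): d=(-1,0) right/bottom  bias=-1
  edge (16, 8)→(16, 6): d=(0,-2) top-left  bias=+0
  edge (16, 6)→(17, 8): d=(1,2) right/bottom  bias=-1
  covered (0 px):
    · · · · · · · · · ·
    · · · · · · · · · ·
    · · · · · · · · · ·
    · · · · · · · · · ·
    · · · · · · · · · ·
    · · · · · · · · · ·
    · · · · · · · · · ·
    · · · · · · · · · ·
    · · · · · · · · · ·
    · · · · · · · · · ·
T1:
  2·area = 26
  edge (15, 20)→(12, 6): d=(-3,-14) top-left  bias=+0
  edge (12, 6)→(16, 16): d=(4,10) right/bottom  bias=-1
  edge (16, 16)→(15, 20): d=(-1,4) right/bottom  bias=-1
    (6,4)@(13, 9): e=[5,2,19] → #
    (7,4)@(15, 9): e=[33,-18,11] → ·
    (6,5)@(13, 11): e=[-1,10,17] → ·
    (7,7)@(15, 15): e=[15,6,5] → #
    (8,7)@(17, 15): e=[43,-14,-3] → ·
    (7,8)@(15, 17): e=[9,14,3] → #
    (8,8)@(17, 17): e=[37,-6,-5] → ·
    (7,9)@(15, 19): e=[3,22,1] → #
    (8,9)@(17, 19): e=[31,2,-7] → ·
  covered (4 px):
    · · · · · · · · · ·
    · · · · · · · · · ·
    · · · · · · · · · ·
    · · · · · · · · · ·
    · · · · · · # · · ·
    · · · · · · · · · ·
    · · · · · · · · · ·
    · · · · · · · # · ·
    · · · · · · · # · ·
    · · · · · · · # · ·
T2:
  2·area = 4  (B↔C swapped to make it positive)
  edge (12, 20)→(10, 6): d=(-2,-14) top-left  bias=+0
  edge (10, 6)→(10, 4): d=(0,-2) top-left  bias=+0
  edge (10, 4)→(12, 20): d=(2,16) right/bottom  bias=-1
    (5,6)@(11, 13): e=[0,2,2] → #  [on edge]
    (6,6)@(13, 13): e=[28,6,-30] → ·
    (5,7)@(11, 15): e=[-4,2,6] → ·
  covered (1 px):
    · · · · · · · · · ·
    · · · · · · · · · ·
    · · · · · · · · · ·
    · · · · · · · · · ·
    · · · · · · · · · ·
    · · · · · · · · · ·
    · · · · · # · · · ·
    · · · · · · · · · ·
    · · · · · · · · · ·
    · · · · · · · · · ·

Final: 5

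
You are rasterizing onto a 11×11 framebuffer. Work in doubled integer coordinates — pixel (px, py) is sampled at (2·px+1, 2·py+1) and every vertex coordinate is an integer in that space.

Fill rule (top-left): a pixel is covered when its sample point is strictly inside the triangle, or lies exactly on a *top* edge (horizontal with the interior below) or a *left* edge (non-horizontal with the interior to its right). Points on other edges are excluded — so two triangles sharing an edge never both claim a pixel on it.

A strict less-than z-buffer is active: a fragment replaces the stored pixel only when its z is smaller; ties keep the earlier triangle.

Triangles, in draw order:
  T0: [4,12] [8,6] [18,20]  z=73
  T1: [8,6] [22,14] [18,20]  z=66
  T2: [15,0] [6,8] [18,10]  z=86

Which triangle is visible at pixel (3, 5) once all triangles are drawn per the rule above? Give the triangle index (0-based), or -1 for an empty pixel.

T0:
  2·area = 116
  edge (4, 12)→(8, 6): d=(4,-6) top-left  bias=+0
  edge (8, 6)→(18, 20): d=(10,14) right/bottom  bias=-1
  edge (18, 20)→(4, 12): d=(-14,-8) top-left  bias=+0
    (3,4)@(7, 9): e=[6,44,66] → X
    (4,4)@(9, 9): e=[18,16,82] → X
    (5,4)@(11, 9): e=[30,-12,98] → .
    (2,5)@(5, 11): e=[2,92,22] → X
    (5,5)@(11, 11): e=[38,8,70] → X
    (6,5)@(13, 11): e=[50,-20,86] → .
    (2,6)@(5, 13): e=[10,112,-6] → .
    (3,6)@(7, 13): e=[22,84,10] → X
    (6,6)@(13, 13): e=[58,0,58] → .  [on edge]
    (3,7)@(7, 15): e=[30,104,-18] → .
    (4,7)@(9, 15): e=[42,76,-2] → .
    (5,7)@(11, 15): e=[54,48,14] → X
  covered (14 px):
    . . . . . . . . . . .
    . . . . . . . . . . .
    . . . . . . . . . . .
    . . . . . . . . . . .
    . . . X X . . . . . .
    . . X X X X . . . . .
    . . . X X X . . . . .
    . . . . . X X . . . .
    . . . . . . X X . . .
    . . . . . . . . X . .
    . . . . . . . . . . .
T1:
  2·area = 116
  edge (8, 6)→(22, 14): d=(14,8) right/bottom  bias=-1
  edge (22, 14)→(18, 20): d=(-4,6) right/bottom  bias=-1
  edge (18, 20)→(8, 6): d=(-10,-14) top-left  bias=+0
    (4,3)@(9, 7): e=[6,106,4] → X
    (5,3)@(11, 7): e=[-10,94,32] → .
    (4,4)@(9, 9): e=[34,98,-16] → .
    (5,4)@(11, 9): e=[18,86,12] → X
    (6,4)@(13, 9): e=[2,74,40] → X
    (7,4)@(15, 9): e=[-14,62,68] → .
    (5,5)@(11, 11): e=[46,78,-8] → .
    (6,5)@(13, 11): e=[30,66,20] → X
    (7,5)@(15, 11): e=[14,54,48] → X
    (8,5)@(17, 11): e=[-2,42,76] → .
    (6,6)@(13, 13): e=[58,58,0] → X  [on edge]
    (8,6)@(17, 13): e=[26,34,56] → X
  covered (15 px):
    . . . . . . . . . . .
    . . . . . . . . . . .
    . . . . . . . . . . .
    . . . . X . . . . . .
    . . . . . X X . . . .
    . . . . . . X X . . .
    . . . . . . X X X X .
    . . . . . . . X X X X
    . . . . . . . . X X .
    . . . . . . . . . . .
    . . . . . . . . . . .
T2:
  2·area = 114  (B↔C swapped to make it positive)
  edge (15, 0)→(18, 10): d=(3,10) right/bottom  bias=-1
  edge (18, 10)→(6, 8): d=(-12,-2) top-left  bias=+0
  edge (6, 8)→(15, 0): d=(9,-8) top-left  bias=+0
    (7,0)@(15, 1): e=[3,102,9] → X
    (8,0)@(17, 1): e=[-17,106,25] → .
    (6,1)@(13, 3): e=[29,74,11] → X
    (8,1)@(17, 3): e=[-11,82,43] → .
    (5,2)@(11, 5): e=[55,46,13] → X
    (8,2)@(17, 5): e=[-5,58,61] → .
    (4,3)@(9, 7): e=[81,18,15] → X
    (8,3)@(17, 7): e=[1,34,79] → X
    (9,3)@(19, 7): e=[-19,38,95] → .
    (4,4)@(9, 9): e=[87,-6,33] → .
    (5,4)@(11, 9): e=[67,-2,49] → .
    (6,4)@(13, 9): e=[47,2,65] → X
  covered (14 px):
    . . . . . . . X . . .
    . . . . . . X X . . .
    . . . . . X X X . . .
    . . . . X X X X X . .
    . . . . . . X X X . .
    . . . . . . . . . . .
    . . . . . . . . . . .
    . . . . . . . . . . .
    . . . . . . . . . . .
    . . . . . . . . . . .
    . . . . . . . . . . .

Z-buffer (winner per pixel, '.' = empty):
  . . . . . . . 2 . . .
  . . . . . . 2 2 . . .
  . . . . . 2 2 2 . . .
  . . . . 1 2 2 2 2 . .
  . . . 0 0 1 1 2 2 . .
  . . 0 0 0 0 1 1 . . .
  . . . 0 0 0 1 1 1 1 .
  . . . . . 0 0 1 1 1 1
  . . . . . . 0 0 1 1 .
  . . . . . . . . 0 . .
  . . . . . . . . . . .

Final: 0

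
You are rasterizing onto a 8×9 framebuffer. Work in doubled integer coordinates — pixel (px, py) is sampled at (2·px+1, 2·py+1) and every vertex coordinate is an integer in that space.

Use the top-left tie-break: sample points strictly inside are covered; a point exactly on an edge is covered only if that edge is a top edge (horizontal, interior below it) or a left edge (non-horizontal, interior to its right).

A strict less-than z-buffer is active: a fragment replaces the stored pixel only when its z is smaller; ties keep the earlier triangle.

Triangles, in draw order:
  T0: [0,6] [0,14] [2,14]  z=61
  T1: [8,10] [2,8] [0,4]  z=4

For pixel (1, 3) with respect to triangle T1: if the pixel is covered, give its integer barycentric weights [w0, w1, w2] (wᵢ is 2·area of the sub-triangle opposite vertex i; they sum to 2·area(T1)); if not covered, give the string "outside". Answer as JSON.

T0:
  2·area = 16  (B↔C swapped to make it positive)
  edge (0, 6)→(2, 14): d=(2,8) right/bottom  bias=-1
  edge (2, 14)→(0, 14): d=(-2,0) right/bottom  bias=-1
  edge (0, 14)→(0, 6): d=(0,-8) top-left  bias=+0
    (0,5)@(1, 11): e=[2,6,8] → X
    (1,5)@(3, 11): e=[-14,6,24] → .
    (0,6)@(1, 13): e=[6,2,8] → X
    (1,6)@(3, 13): e=[-10,2,24] → .
    (0,7)@(1, 15): e=[10,-2,8] → .
  covered (2 px):
    . . . . . . . .
    . . . . . . . .
    . . . . . . . .
    . . . . . . . .
    . . . . . . . .
    X . . . . . . .
    X . . . . . . .
    . . . . . . . .
    . . . . . . . .
T1:
  2·area = 20
  edge (8, 10)→(2, 8): d=(-6,-2) top-left  bias=+0
  edge (2, 8)→(0, 4): d=(-2,-4) top-left  bias=+0
  edge (0, 4)→(8, 10): d=(8,6) right/bottom  bias=-1
    (0,2)@(1, 5): e=[16,2,2] → X
    (1,2)@(3, 5): e=[20,10,-10] → .
    (0,3)@(1, 7): e=[4,-2,18] → .
    (1,3)@(3, 7): e=[8,6,6] → X
    (2,3)@(5, 7): e=[12,14,-6] → .
    (1,4)@(3, 9): e=[-4,2,22] → .
    (2,4)@(5, 9): e=[0,10,10] → X  [on edge]
    (3,4)@(7, 9): e=[4,18,-2] → .
    (2,5)@(5, 11): e=[-12,6,26] → .
    (5,5)@(11, 11): e=[0,30,-10] → .  [on edge]
  covered (3 px):
    . . . . . . . .
    . . . . . . . .
    X . . . . . . .
    . X . . . . . .
    . . X . . . . .
    . . . . . . . .
    . . . . . . . .
    . . . . . . . .
    . . . . . . . .

Final: [6,6,8]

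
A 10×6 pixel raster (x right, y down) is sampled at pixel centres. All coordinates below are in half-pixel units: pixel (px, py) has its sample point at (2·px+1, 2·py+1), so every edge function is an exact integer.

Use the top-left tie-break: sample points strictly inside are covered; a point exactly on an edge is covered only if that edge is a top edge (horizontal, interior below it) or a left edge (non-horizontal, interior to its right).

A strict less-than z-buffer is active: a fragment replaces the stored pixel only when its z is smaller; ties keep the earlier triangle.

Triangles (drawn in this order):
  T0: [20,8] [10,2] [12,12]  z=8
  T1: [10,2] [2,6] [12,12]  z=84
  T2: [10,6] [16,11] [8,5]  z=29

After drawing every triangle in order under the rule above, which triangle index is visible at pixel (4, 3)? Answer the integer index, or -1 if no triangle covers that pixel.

T0:
  2·area = 88  (B↔C swapped to make it positive)
  edge (20, 8)→(12, 12): d=(-8,4) right/bottom  bias=-1
  edge (12, 12)→(10, 2): d=(-2,-10) top-left  bias=+0
  edge (10, 2)→(20, 8): d=(10,6) right/bottom  bias=-1
    (5,1)@(11, 3): e=[76,8,4] → █
    (6,1)@(13, 3): e=[68,28,-8] → ·
    (5,2)@(11, 5): e=[60,4,24] → █
    (6,2)@(13, 5): e=[52,24,12] → █
    (7,2)@(15, 5): e=[44,44,0] → ·  [on edge]
    (5,3)@(11, 7): e=[44,0,44] → █  [on edge]
    (7,3)@(15, 7): e=[28,40,20] → █
    (8,3)@(17, 7): e=[20,60,8] → █
    (9,3)@(19, 7): e=[12,80,-4] → ·
    (5,4)@(11, 9): e=[28,-4,64] → ·
    (6,4)@(13, 9): e=[20,16,52] → █
    (9,4)@(19, 9): e=[-4,76,16] → ·
  covered (11 px):
    · · · · · · · · · ·
    · · · · · █ · · · ·
    · · · · · █ █ · · ·
    · · · · · █ █ █ █ ·
    · · · · · · █ █ █ ·
    · · · · · · █ · · ·
T1:
  2·area = 88  (B↔C swapped to make it positive)
  edge (10, 2)→(12, 12): d=(2,10) right/bottom  bias=-1
  edge (12, 12)→(2, 6): d=(-10,-6) top-left  bias=+0
  edge (2, 6)→(10, 2): d=(8,-4) top-left  bias=+0
    (4,1)@(9, 3): e=[12,72,4] → █
    (5,1)@(11, 3): e=[-8,84,12] → ·
    (2,2)@(5, 5): e=[56,28,4] → █
    (3,2)@(7, 5): e=[36,40,12] → █
    (5,2)@(11, 5): e=[-4,64,28] → ·
    (2,3)@(5, 7): e=[60,8,20] → █
    (5,3)@(11, 7): e=[0,44,44] → ·  [on edge]
    (2,4)@(5, 9): e=[64,-12,36] → ·
    (3,4)@(7, 9): e=[44,0,44] → █  [on edge]
    (5,4)@(11, 9): e=[4,24,60] → █
    (6,4)@(13, 9): e=[-16,36,68] → ·
    (3,5)@(7, 11): e=[48,-20,60] → ·
  covered (11 px):
    · · · · · · · · · ·
    · · · · █ · · · · ·
    · · █ █ █ · · · · ·
    · · █ █ █ · · · · ·
    · · · █ █ █ · · · ·
    · · · · · █ · · · ·
T2:
  2·area = 4
  edge (10, 6)→(16, 11): d=(6,5) right/bottom  bias=-1
  edge (16, 11)→(8, 5): d=(-8,-6) top-left  bias=+0
  edge (8, 5)→(10, 6): d=(2,1) right/bottom  bias=-1
    (5,3)@(11, 7): e=[1,2,1] → █
    (6,3)@(13, 7): e=[-9,14,-1] → ·
    (5,4)@(11, 9): e=[13,-14,5] → ·
  covered (1 px):
    · · · · · · · · · ·
    · · · · · · · · · ·
    · · · · · · · · · ·
    · · · · · █ · · · ·
    · · · · · · · · · ·
    · · · · · · · · · ·

Z-buffer (winner per pixel, '.' = empty):
  . . . . . . . . . .
  . . . . 1 0 . . . .
  . . 1 1 1 0 0 . . .
  . . 1 1 1 0 0 0 0 .
  . . . 1 1 1 0 0 0 .
  . . . . . 1 0 . . .

Result: 1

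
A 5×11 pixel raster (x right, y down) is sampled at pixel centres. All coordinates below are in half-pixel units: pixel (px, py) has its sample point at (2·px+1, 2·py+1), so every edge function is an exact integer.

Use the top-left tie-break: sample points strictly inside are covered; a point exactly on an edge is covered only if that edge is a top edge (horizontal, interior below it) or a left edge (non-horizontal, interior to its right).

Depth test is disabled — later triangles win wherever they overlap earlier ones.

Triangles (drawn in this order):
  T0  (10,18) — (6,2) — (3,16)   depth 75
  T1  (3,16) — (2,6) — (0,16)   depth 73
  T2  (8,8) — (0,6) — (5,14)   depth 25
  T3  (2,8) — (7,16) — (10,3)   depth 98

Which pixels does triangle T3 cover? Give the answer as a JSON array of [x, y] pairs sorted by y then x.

T0:
  2·area = 104  (B↔C swapped to make it positive)
  edge (10, 18)→(3, 16): d=(-7,-2) top-left  bias=+0
  edge (3, 16)→(6, 2): d=(3,-14) top-left  bias=+0
  edge (6, 2)→(10, 18): d=(4,16) right/bottom  bias=-1
    (2,3)@(5, 7): e=[67,1,36] → █
    (3,3)@(7, 7): e=[71,29,4] → █
    (4,3)@(9, 7): e=[75,57,-28] → ·
    (2,4)@(5, 9): e=[53,7,44] → █
    (4,4)@(9, 9): e=[61,63,-20] → ·
    (2,5)@(5, 11): e=[39,13,52] → █
    (4,5)@(9, 11): e=[47,69,-12] → ·
    (2,6)@(5, 13): e=[25,19,60] → █
    (4,6)@(9, 13): e=[33,75,-4] → ·
    (2,7)@(5, 15): e=[11,25,68] → █
    (4,7)@(9, 15): e=[19,81,4] → █
    (2,8)@(5, 17): e=[-3,31,76] → ·
  covered (13 px):
    · · · · ·
    · · · · ·
    · · · · ·
    · · █ █ ·
    · · █ █ ·
    · · █ █ ·
    · · █ █ ·
    · · █ █ █
    · · · █ █
    · · · · ·
    · · · · ·
T1:
  2·area = 30  (B↔C swapped to make it positive)
  edge (3, 16)→(0, 16): d=(-3,0) right/bottom  bias=-1
  edge (0, 16)→(2, 6): d=(2,-10) top-left  bias=+0
  edge (2, 6)→(3, 16): d=(1,10) right/bottom  bias=-1
    (1,0)@(3, 1): e=[45,0,-15] → ·  [on edge]
    (0,5)@(1, 11): e=[15,0,15] → █  [on edge]
    (1,5)@(3, 11): e=[15,20,-5] → ·
    (0,6)@(1, 13): e=[9,4,17] → █
    (1,6)@(3, 13): e=[9,24,-3] → ·
    (0,7)@(1, 15): e=[3,8,19] → █
    (1,7)@(3, 15): e=[3,28,-1] → ·
    (0,8)@(1, 17): e=[-3,12,21] → ·
  covered (3 px):
    · · · · ·
    · · · · ·
    · · · · ·
    · · · · ·
    · · · · ·
    █ · · · ·
    █ · · · ·
    █ · · · ·
    · · · · ·
    · · · · ·
    · · · · ·
T2:
  2·area = 54  (B↔C swapped to make it positive)
  edge (8, 8)→(5, 14): d=(-3,6) right/bottom  bias=-1
  edge (5, 14)→(0, 6): d=(-5,-8) top-left  bias=+0
  edge (0, 6)→(8, 8): d=(8,2) right/bottom  bias=-1
    (0,3)@(1, 7): e=[45,3,6] → █
    (1,3)@(3, 7): e=[33,19,2] → █
    (2,3)@(5, 7): e=[21,35,-2] → ·
    (0,4)@(1, 9): e=[39,-7,22] → ·
    (1,4)@(3, 9): e=[27,9,18] → █
    (2,4)@(5, 9): e=[15,25,14] → █
    (3,4)@(7, 9): e=[3,41,10] → █
    (4,4)@(9, 9): e=[-9,57,6] → ·
    (1,5)@(3, 11): e=[21,-1,34] → ·
    (2,5)@(5, 11): e=[9,15,30] → █
    (3,5)@(7, 11): e=[-3,31,26] → ·
    (2,6)@(5, 13): e=[3,5,46] → █
  covered (7 px):
    · · · · ·
    · · · · ·
    · · · · ·
    █ █ · · ·
    · █ █ █ ·
    · · █ · ·
    · · █ · ·
    · · · · ·
    · · · · ·
    · · · · ·
    · · · · ·
T3:
  2·area = 89  (B↔C swapped to make it positive)
  edge (2, 8)→(10, 3): d=(8,-5) top-left  bias=+0
  edge (10, 3)→(7, 16): d=(-3,13) right/bottom  bias=-1
  edge (7, 16)→(2, 8): d=(-5,-8) top-left  bias=+0
    (3,2)@(7, 5): e=[1,33,55] → █
    (4,2)@(9, 5): e=[11,7,71] → █
    (2,3)@(5, 7): e=[7,53,29] → █
    (1,4)@(3, 9): e=[13,73,3] → █
    (4,4)@(9, 9): e=[43,-5,51] → ·
    (1,5)@(3, 11): e=[29,67,-7] → ·
    (2,5)@(5, 11): e=[39,41,9] → █
    (4,5)@(9, 11): e=[59,-11,41] → ·
    (2,6)@(5, 13): e=[55,35,-1] → ·
    (3,6)@(7, 13): e=[65,9,15] → █
    (4,6)@(9, 13): e=[75,-17,31] → ·
    (3,7)@(7, 15): e=[81,3,5] → █
  covered (12 px):
    · · · · ·
    · · · · ·
    · · · █ █
    · · █ █ █
    · █ █ █ ·
    · · █ █ ·
    · · · █ ·
    · · · █ ·
    · · · · ·
    · · · · ·
    · · · · ·

Final: [[3,2],[4,2],[2,3],[3,3],[4,3],[1,4],[2,4],[3,4],[2,5],[3,5],[3,6],[3,7]]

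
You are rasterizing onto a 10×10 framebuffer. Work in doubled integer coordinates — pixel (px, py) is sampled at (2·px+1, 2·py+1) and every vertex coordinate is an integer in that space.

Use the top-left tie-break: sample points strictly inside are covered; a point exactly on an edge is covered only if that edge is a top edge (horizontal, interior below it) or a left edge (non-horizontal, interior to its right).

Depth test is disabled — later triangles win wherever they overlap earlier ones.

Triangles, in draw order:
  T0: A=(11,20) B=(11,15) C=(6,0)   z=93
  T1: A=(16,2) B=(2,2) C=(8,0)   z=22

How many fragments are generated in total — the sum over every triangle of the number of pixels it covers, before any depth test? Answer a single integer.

T0:
  2·area = 25  (B↔C swapped to make it positive)
  edge (11, 20)→(6, 0): d=(-5,-20) top-left  bias=+0
  edge (6, 0)→(11, 15): d=(5,15) right/bottom  bias=-1
  edge (11, 15)→(11, 20): d=(0,5) right/bottom  bias=-1
    (5,0)@(11, 1): e=[95,-70,0] → ·  [on edge]
    (3,1)@(7, 3): e=[5,0,20] → ·  [on edge]
    (5,1)@(11, 3): e=[85,-60,0] → ·  [on edge]
    (5,2)@(11, 5): e=[75,-50,0] → ·  [on edge]
    (5,3)@(11, 7): e=[65,-40,0] → ·  [on edge]
    (4,4)@(9, 9): e=[15,0,10] → ·  [on edge]
    (5,4)@(11, 9): e=[55,-30,0] → ·  [on edge]
    (4,5)@(9, 11): e=[5,10,10] → █
    (5,5)@(11, 11): e=[45,-20,0] → ·  [on edge]
    (4,6)@(9, 13): e=[-5,20,10] → ·
    (5,6)@(11, 13): e=[35,-10,0] → ·  [on edge]
    (5,7)@(11, 15): e=[25,0,0] → ·  [on edge]
    (5,8)@(11, 17): e=[15,10,0] → ·  [on edge]
    (5,9)@(11, 19): e=[5,20,0] → ·  [on edge]
  covered (1 px):
    · · · · · · · · · ·
    · · · · · · · · · ·
    · · · · · · · · · ·
    · · · · · · · · · ·
    · · · · · · · · · ·
    · · · · █ · · · · ·
    · · · · · · · · · ·
    · · · · · · · · · ·
    · · · · · · · · · ·
    · · · · · · · · · ·
T1:
  2·area = 28
  edge (16, 2)→(2, 2): d=(-14,0) right/bottom  bias=-1
  edge (2, 2)→(8, 0): d=(6,-2) top-left  bias=+0
  edge (8, 0)→(16, 2): d=(8,2) right/bottom  bias=-1
    (2,0)@(5, 1): e=[14,0,14] → █  [on edge]
    (3,0)@(7, 1): e=[14,4,10] → █
    (4,0)@(9, 1): e=[14,8,6] → █
    (5,0)@(11, 1): e=[14,12,2] → █
    (6,0)@(13, 1): e=[14,16,-2] → ·
    (2,1)@(5, 3): e=[-14,12,30] → ·
    (3,1)@(7, 3): e=[-14,16,26] → ·
    (4,1)@(9, 3): e=[-14,20,22] → ·
    (5,1)@(11, 3): e=[-14,24,18] → ·
  covered (4 px):
    · · █ █ █ █ · · · ·
    · · · · · · · · · ·
    · · · · · · · · · ·
    · · · · · · · · · ·
    · · · · · · · · · ·
    · · · · · · · · · ·
    · · · · · · · · · ·
    · · · · · · · · · ·
    · · · · · · · · · ·
    · · · · · · · · · ·

Result: 5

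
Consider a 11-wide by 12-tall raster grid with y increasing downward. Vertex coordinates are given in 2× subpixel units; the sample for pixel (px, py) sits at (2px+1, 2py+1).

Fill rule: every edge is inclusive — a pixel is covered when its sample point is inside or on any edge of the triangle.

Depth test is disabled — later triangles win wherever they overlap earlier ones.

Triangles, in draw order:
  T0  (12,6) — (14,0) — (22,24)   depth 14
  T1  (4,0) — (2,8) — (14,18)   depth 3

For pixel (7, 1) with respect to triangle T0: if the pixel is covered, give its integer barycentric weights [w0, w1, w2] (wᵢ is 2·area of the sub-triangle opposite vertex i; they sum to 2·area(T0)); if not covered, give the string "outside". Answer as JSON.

T0:
  2·area = 96
  edge (12, 6)→(14, 0): d=(2,-6) inclusive
  edge (14, 0)→(22, 24): d=(8,24) inclusive
  edge (22, 24)→(12, 6): d=(-10,-18) inclusive
    (6,1)@(13, 3): e=[0,48,48] → █  [on edge]
    (7,1)@(15, 3): e=[12,0,84] → █  [on edge]
    (8,1)@(17, 3): e=[24,-48,120] → ·
    (6,2)@(13, 5): e=[4,64,28] → █
    (8,2)@(17, 5): e=[28,-32,100] → ·
    (6,3)@(13, 7): e=[8,80,8] → █
    (8,3)@(17, 7): e=[32,-16,80] → ·
    (5,4)@(11, 9): e=[0,144,-48] → ·  [on edge]
    (6,4)@(13, 9): e=[12,96,-12] → ·
    (7,4)@(15, 9): e=[24,48,24] → █
    (8,4)@(17, 9): e=[36,0,60] → █  [on edge]
    (9,4)@(19, 9): e=[48,-48,96] → ·
    (4,7)@(9, 15): e=[0,240,-144] → ·  [on edge]
    (8,7)@(17, 15): e=[48,48,0] → █  [on edge]
    (9,7)@(19, 15): e=[60,0,36] → █  [on edge]
    (3,10)@(7, 21): e=[0,336,-240] → ·  [on edge]
    (10,10)@(21, 21): e=[84,0,12] → █  [on edge]
  covered (15 px):
    · · · · · · · · · · ·
    · · · · · · █ █ · · ·
    · · · · · · █ █ · · ·
    · · · · · · █ █ · · ·
    · · · · · · · █ █ · ·
    · · · · · · · █ █ · ·
    · · · · · · · · █ · ·
    · · · · · · · · █ █ ·
    · · · · · · · · · █ ·
    · · · · · · · · · · ·
    · · · · · · · · · · █
    · · · · · · · · · · ·
T1:
  2·area = 116  (B↔C swapped to make it positive)
  edge (4, 0)→(14, 18): d=(10,18) inclusive
  edge (14, 18)→(2, 8): d=(-12,-10) inclusive
  edge (2, 8)→(4, 0): d=(2,-8) inclusive
    (2,1)@(5, 3): e=[12,90,14] → █
    (3,1)@(7, 3): e=[-24,110,30] → ·
    (1,2)@(3, 5): e=[68,46,2] → █
    (3,2)@(7, 5): e=[-4,86,34] → ·
    (1,3)@(3, 7): e=[88,22,6] → █
    (3,3)@(7, 7): e=[16,62,38] → █
    (4,3)@(9, 7): e=[-20,82,54] → ·
    (1,4)@(3, 9): e=[108,-2,10] → ·
    (2,4)@(5, 9): e=[72,18,26] → █
    (4,4)@(9, 9): e=[0,58,58] → █  [on edge]
    (5,4)@(11, 9): e=[-36,78,74] → ·
    (2,5)@(5, 11): e=[92,-6,30] → ·
  covered (15 px):
    · · · · · · · · · · ·
    · · █ · · · · · · · ·
    · █ █ · · · · · · · ·
    · █ █ █ · · · · · · ·
    · · █ █ █ · · · · · ·
    · · · █ █ · · · · · ·
    · · · · █ █ · · · · ·
    · · · · · █ · · · · ·
    · · · · · · █ · · · ·
    · · · · · · · · · · ·
    · · · · · · · · · · ·
    · · · · · · · · · · ·

Result: [0,84,12]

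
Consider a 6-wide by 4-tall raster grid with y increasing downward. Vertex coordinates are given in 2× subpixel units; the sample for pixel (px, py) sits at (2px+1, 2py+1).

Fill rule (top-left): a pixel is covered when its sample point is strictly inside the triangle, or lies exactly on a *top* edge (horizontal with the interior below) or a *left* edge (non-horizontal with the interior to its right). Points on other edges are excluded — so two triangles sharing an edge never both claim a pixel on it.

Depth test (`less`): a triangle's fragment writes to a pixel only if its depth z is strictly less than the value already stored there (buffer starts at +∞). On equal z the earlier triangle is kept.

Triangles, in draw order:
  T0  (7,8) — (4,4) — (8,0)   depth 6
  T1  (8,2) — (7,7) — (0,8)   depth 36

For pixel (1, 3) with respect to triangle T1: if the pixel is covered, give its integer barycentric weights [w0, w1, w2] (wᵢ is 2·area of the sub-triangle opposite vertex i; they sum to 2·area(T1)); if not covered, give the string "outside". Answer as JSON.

T0:
  2·area = 28
  edge (7, 8)→(4, 4): d=(-3,-4) top-left  bias=+0
  edge (4, 4)→(8, 0): d=(4,-4) top-left  bias=+0
  edge (8, 0)→(7, 8): d=(-1,8) right/bottom  bias=-1
    (3,0)@(7, 1): e=[21,0,7] → #  [on edge]
    (4,0)@(9, 1): e=[29,8,-9] → ·
    (2,1)@(5, 3): e=[7,0,21] → #  [on edge]
    (4,1)@(9, 3): e=[23,16,-11] → ·
    (1,2)@(3, 5): e=[-7,0,35] → ·  [on edge]
    (2,2)@(5, 5): e=[1,8,19] → #
    (4,2)@(9, 5): e=[17,24,-13] → ·
    (0,3)@(1, 7): e=[-21,0,49] → ·  [on edge]
    (2,3)@(5, 7): e=[-5,16,17] → ·
    (3,3)@(7, 7): e=[3,24,1] → #
    (4,3)@(9, 7): e=[11,32,-15] → ·
  covered (6 px):
    · · · # · ·
    · · # # · ·
    · · # # · ·
    · · · # · ·
T1:
  2·area = 34
  edge (8, 2)→(7, 7): d=(-1,5) right/bottom  bias=-1
  edge (7, 7)→(0, 8): d=(-7,1) right/bottom  bias=-1
  edge (0, 8)→(8, 2): d=(8,-6) top-left  bias=+0
    (3,1)@(7, 3): e=[4,28,2] → #
    (4,1)@(9, 3): e=[-6,26,14] → ·
    (2,2)@(5, 5): e=[12,16,6] → #
    (4,2)@(9, 5): e=[-8,12,30] → ·
    (1,3)@(3, 7): e=[20,4,10] → #
    (3,3)@(7, 7): e=[0,0,34] → ·  [on edge]
  covered (5 px):
    · · · · · ·
    · · · # · ·
    · · # # · ·
    · # # · · ·

Answer: [4,10,20]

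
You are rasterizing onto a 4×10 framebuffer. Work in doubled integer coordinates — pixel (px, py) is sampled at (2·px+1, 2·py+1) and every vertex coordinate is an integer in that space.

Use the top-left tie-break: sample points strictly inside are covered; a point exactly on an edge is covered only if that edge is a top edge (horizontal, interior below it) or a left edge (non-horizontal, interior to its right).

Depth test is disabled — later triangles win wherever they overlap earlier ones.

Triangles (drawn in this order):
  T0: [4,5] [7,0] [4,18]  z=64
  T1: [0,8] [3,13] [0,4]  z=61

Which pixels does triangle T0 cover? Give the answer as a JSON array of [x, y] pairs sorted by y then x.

T0:
  2·area = 39
  edge (4, 5)→(7, 0): d=(3,-5) top-left  bias=+0
  edge (7, 0)→(4, 18): d=(-3,18) right/bottom  bias=-1
  edge (4, 18)→(4, 5): d=(0,-13) top-left  bias=+0
    (2,2)@(5, 5): e=[5,21,13] → X
    (3,2)@(7, 5): e=[15,-15,39] → .
    (2,3)@(5, 7): e=[11,15,13] → X
    (3,3)@(7, 7): e=[21,-21,39] → .
    (2,4)@(5, 9): e=[17,9,13] → X
    (3,4)@(7, 9): e=[27,-27,39] → .
    (2,5)@(5, 11): e=[23,3,13] → X
    (3,5)@(7, 11): e=[33,-33,39] → .
    (2,6)@(5, 13): e=[29,-3,13] → .
  covered (4 px):
    . . . .
    . . . .
    . . X .
    . . X .
    . . X .
    . . X .
    . . . .
    . . . .
    . . . .
    . . . .
T1:
  2·area = 12  (B↔C swapped to make it positive)
  edge (0, 8)→(0, 4): d=(0,-4) top-left  bias=+0
  edge (0, 4)→(3, 13): d=(3,9) right/bottom  bias=-1
  edge (3, 13)→(0, 8): d=(-3,-5) top-left  bias=+0
    (0,3)@(1, 7): e=[4,0,8] → .  [on edge]
    (0,4)@(1, 9): e=[4,6,2] → X
    (1,4)@(3, 9): e=[12,-12,12] → .
    (0,5)@(1, 11): e=[4,12,-4] → .
    (1,6)@(3, 13): e=[12,0,0] → .  [on edge]
    (2,9)@(5, 19): e=[20,0,-8] → .  [on edge]
  covered (1 px):
    . . . .
    . . . .
    . . . .
    . . . .
    X . . .
    . . . .
    . . . .
    . . . .
    . . . .
    . . . .

Answer: [[2,2],[2,3],[2,4],[2,5]]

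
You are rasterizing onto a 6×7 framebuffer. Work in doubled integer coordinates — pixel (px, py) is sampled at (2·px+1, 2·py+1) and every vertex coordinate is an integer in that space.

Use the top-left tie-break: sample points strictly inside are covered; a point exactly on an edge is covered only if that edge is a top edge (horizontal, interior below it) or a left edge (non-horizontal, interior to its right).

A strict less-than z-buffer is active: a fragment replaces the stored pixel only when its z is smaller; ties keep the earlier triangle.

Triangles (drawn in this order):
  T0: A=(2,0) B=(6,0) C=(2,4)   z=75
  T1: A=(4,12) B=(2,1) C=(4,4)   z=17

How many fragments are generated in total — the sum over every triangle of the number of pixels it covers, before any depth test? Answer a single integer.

T0:
  2·area = 16
  edge (2, 0)→(6, 0): d=(4,0) top-left  bias=+0
  edge (6, 0)→(2, 4): d=(-4,4) right/bottom  bias=-1
  edge (2, 4)→(2, 0): d=(0,-4) top-left  bias=+0
    (1,0)@(3, 1): e=[4,8,4] → █
    (2,0)@(5, 1): e=[4,0,12] → ·  [on edge]
    (1,1)@(3, 3): e=[12,0,4] → ·  [on edge]
    (0,2)@(1, 5): e=[20,0,-4] → ·  [on edge]
  covered (1 px):
    · █ · · · ·
    · · · · · ·
    · · · · · ·
    · · · · · ·
    · · · · · ·
    · · · · · ·
    · · · · · ·
T1:
  2·area = 16
  edge (4, 12)→(2, 1): d=(-2,-11) top-left  bias=+0
  edge (2, 1)→(4, 4): d=(2,3) right/bottom  bias=-1
  edge (4, 4)→(4, 12): d=(0,8) right/bottom  bias=-1
    (1,1)@(3, 3): e=[7,1,8] → █
    (2,1)@(5, 3): e=[29,-5,-8] → ·
    (1,2)@(3, 5): e=[3,5,8] → █
    (2,2)@(5, 5): e=[25,-1,-8] → ·
    (1,3)@(3, 7): e=[-1,9,8] → ·
  covered (2 px):
    · · · · · ·
    · █ · · · ·
    · █ · · · ·
    · · · · · ·
    · · · · · ·
    · · · · · ·
    · · · · · ·

Answer: 3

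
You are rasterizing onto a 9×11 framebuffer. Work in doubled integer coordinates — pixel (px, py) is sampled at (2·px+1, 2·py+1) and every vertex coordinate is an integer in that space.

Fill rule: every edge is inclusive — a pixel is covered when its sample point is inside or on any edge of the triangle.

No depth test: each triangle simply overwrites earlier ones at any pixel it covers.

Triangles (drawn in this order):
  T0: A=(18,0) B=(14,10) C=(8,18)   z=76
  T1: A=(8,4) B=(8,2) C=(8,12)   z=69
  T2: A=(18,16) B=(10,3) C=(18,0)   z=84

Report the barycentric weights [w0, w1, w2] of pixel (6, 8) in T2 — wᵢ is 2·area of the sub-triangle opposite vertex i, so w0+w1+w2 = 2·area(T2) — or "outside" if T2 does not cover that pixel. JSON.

T0:
  2·area = 28
  edge (18, 0)→(14, 10): d=(-4,10) inclusive
  edge (14, 10)→(8, 18): d=(-6,8) inclusive
  edge (8, 18)→(18, 0): d=(10,-18) inclusive
    (7,3)@(15, 7): e=[2,10,16] → #
    (8,3)@(17, 7): e=[-18,-6,52] → ·
    (6,4)@(13, 9): e=[14,14,0] → #  [on edge]
    (7,4)@(15, 9): e=[-6,-2,36] → ·
    (6,5)@(13, 11): e=[6,2,20] → #
    (7,5)@(15, 11): e=[-14,-14,56] → ·
    (5,6)@(11, 13): e=[18,6,4] → #
    (6,6)@(13, 13): e=[-2,-10,40] → ·
    (5,7)@(11, 15): e=[10,-6,24] → ·
  covered (4 px):
    · · · · · · · · ·
    · · · · · · · · ·
    · · · · · · · · ·
    · · · · · · · # ·
    · · · · · · # · ·
    · · · · · · # · ·
    · · · · · # · · ·
    · · · · · · · · ·
    · · · · · · · · ·
    · · · · · · · · ·
    · · · · · · · · ·
T1:
  degenerate (2·area = 0) — covers nothing
T2:
  2·area = 128
  edge (18, 16)→(10, 3): d=(-8,-13) inclusive
  edge (10, 3)→(18, 0): d=(8,-3) inclusive
  edge (18, 0)→(18, 16): d=(0,16) inclusive
    (8,0)@(17, 1): e=[107,5,16] → #
    (5,1)@(11, 3): e=[13,3,112] → #
    (6,1)@(13, 3): e=[39,9,80] → #
    (7,1)@(15, 3): e=[65,15,48] → #
    (5,2)@(11, 5): e=[-3,19,112] → ·
    (6,2)@(13, 5): e=[23,25,80] → #
    (6,3)@(13, 7): e=[7,41,80] → #
    (6,4)@(13, 9): e=[-9,57,80] → ·
    (7,4)@(15, 9): e=[17,63,48] → #
    (7,5)@(15, 11): e=[1,79,48] → #
    (7,6)@(15, 13): e=[-15,95,48] → ·
    (8,6)@(17, 13): e=[11,101,16] → #
  covered (16 px):
    · · · · · · · · #
    · · · · · # # # #
    · · · · · · # # #
    · · · · · · # # #
    · · · · · · · # #
    · · · · · · · # #
    · · · · · · · · #
    · · · · · · · · ·
    · · · · · · · · ·
    · · · · · · · · ·
    · · · · · · · · ·

Result: "outside"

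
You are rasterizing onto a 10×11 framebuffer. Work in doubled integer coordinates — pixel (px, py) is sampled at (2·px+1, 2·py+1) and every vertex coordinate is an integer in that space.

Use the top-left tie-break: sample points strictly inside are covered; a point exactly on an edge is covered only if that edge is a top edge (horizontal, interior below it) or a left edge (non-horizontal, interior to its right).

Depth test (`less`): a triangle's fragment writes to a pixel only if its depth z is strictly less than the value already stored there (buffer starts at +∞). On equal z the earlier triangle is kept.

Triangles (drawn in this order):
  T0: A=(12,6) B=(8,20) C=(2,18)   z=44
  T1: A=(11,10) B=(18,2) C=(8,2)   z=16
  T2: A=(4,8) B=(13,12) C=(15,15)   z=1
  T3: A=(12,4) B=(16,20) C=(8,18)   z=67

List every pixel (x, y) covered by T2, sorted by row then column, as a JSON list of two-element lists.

T0:
  2·area = 92
  edge (12, 6)→(8, 20): d=(-4,14) right/bottom  bias=-1
  edge (8, 20)→(2, 18): d=(-6,-2) top-left  bias=+0
  edge (2, 18)→(12, 6): d=(10,-12) top-left  bias=+0
    (5,4)@(11, 9): e=[2,72,18] → X
    (6,4)@(13, 9): e=[-26,76,42] → .
    (4,5)@(9, 11): e=[22,56,14] → X
    (5,5)@(11, 11): e=[-6,60,38] → .
    (3,6)@(7, 13): e=[42,40,10] → X
    (5,6)@(11, 13): e=[-14,48,58] → .
    (2,7)@(5, 15): e=[62,24,6] → X
    (5,7)@(11, 15): e=[-22,36,78] → .
    (1,8)@(3, 17): e=[82,8,2] → X
    (4,8)@(9, 17): e=[-2,20,74] → .
    (1,9)@(3, 19): e=[74,-4,22] → .
    (2,9)@(5, 19): e=[46,0,46] → X  [on edge]
    (5,10)@(11, 21): e=[-46,0,138] → .  [on edge]
  covered (12 px):
    . . . . . . . . . .
    . . . . . . . . . .
    . . . . . . . . . .
    . . . . . . . . . .
    . . . . . X . . . .
    . . . . X . . . . .
    . . . X X . . . . .
    . . X X X . . . . .
    . X X X . . . . . .
    . . X X . . . . . .
    . . . . . . . . . .
T1:
  2·area = 80  (B↔C swapped to make it positive)
  edge (11, 10)→(8, 2): d=(-3,-8) top-left  bias=+0
  edge (8, 2)→(18, 2): d=(10,0) top-left  bias=+0
  edge (18, 2)→(11, 10): d=(-7,8) right/bottom  bias=-1
    (4,1)@(9, 3): e=[5,10,65] → X
    (5,1)@(11, 3): e=[21,10,49] → X
    (6,1)@(13, 3): e=[37,10,33] → X
    (7,1)@(15, 3): e=[53,10,17] → X
    (8,1)@(17, 3): e=[69,10,1] → X
    (9,1)@(19, 3): e=[85,10,-15] → .
    (4,2)@(9, 5): e=[-1,30,51] → .
    (5,2)@(11, 5): e=[15,30,35] → X
    (8,2)@(17, 5): e=[63,30,-13] → .
    (5,3)@(11, 7): e=[9,50,21] → X
    (7,3)@(15, 7): e=[41,50,-11] → .
    (5,4)@(11, 9): e=[3,70,7] → X
  covered (11 px):
    . . . . . . . . . .
    . . . . X X X X X .
    . . . . . X X X . .
    . . . . . X X . . .
    . . . . . X . . . .
    . . . . . . . . . .
    . . . . . . . . . .
    . . . . . . . . . .
    . . . . . . . . . .
    . . . . . . . . . .
    . . . . . . . . . .
T2:
  2·area = 19
  edge (4, 8)→(13, 12): d=(9,4) right/bottom  bias=-1
  edge (13, 12)→(15, 15): d=(2,3) right/bottom  bias=-1
  edge (15, 15)→(4, 8): d=(-11,-7) top-left  bias=+0
    (3,1)@(7, 3): e=[-57,0,76] → .  [on edge]
    (5,4)@(11, 9): e=[-19,0,38] → .  [on edge]
    (4,5)@(9, 11): e=[7,10,2] → X
    (5,5)@(11, 11): e=[-1,4,16] → .
    (4,6)@(9, 13): e=[25,14,-20] → .
    (6,6)@(13, 13): e=[9,2,8] → X
    (7,6)@(15, 13): e=[1,-4,22] → .
    (6,7)@(13, 15): e=[27,6,-14] → .
    (7,7)@(15, 15): e=[19,0,0] → .  [on edge]
    (9,10)@(19, 21): e=[57,0,-38] → .  [on edge]
  covered (2 px):
    . . . . . . . . . .
    . . . . . . . . . .
    . . . . . . . . . .
    . . . . . . . . . .
    . . . . . . . . . .
    . . . . X . . . . .
    . . . . . . X . . .
    . . . . . . . . . .
    . . . . . . . . . .
    . . . . . . . . . .
    . . . . . . . . . .
T3:
  2·area = 120
  edge (12, 4)→(16, 20): d=(4,16) right/bottom  bias=-1
  edge (16, 20)→(8, 18): d=(-8,-2) top-left  bias=+0
  edge (8, 18)→(12, 4): d=(4,-14) top-left  bias=+0
    (5,4)@(11, 9): e=[36,78,6] → X
    (6,4)@(13, 9): e=[4,82,34] → X
    (7,4)@(15, 9): e=[-28,86,62] → .
    (5,5)@(11, 11): e=[44,62,14] → X
    (7,5)@(15, 11): e=[-20,70,70] → .
    (5,6)@(11, 13): e=[52,46,22] → X
    (7,6)@(15, 13): e=[-12,54,78] → .
    (4,7)@(9, 15): e=[92,26,2] → X
    (7,7)@(15, 15): e=[-4,38,86] → .
    (4,8)@(9, 17): e=[100,10,10] → X
    (7,8)@(15, 17): e=[4,22,94] → X
    (8,8)@(17, 17): e=[-28,26,122] → .
  covered (15 px):
    . . . . . . . . . .
    . . . . . . . . . .
    . . . . . . . . . .
    . . . . . . . . . .
    . . . . . X X . . .
    . . . . . X X . . .
    . . . . . X X . . .
    . . . . X X X . . .
    . . . . X X X X . .
    . . . . . . X X . .
    . . . . . . . . . .

Result: [[4,5],[6,6]]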